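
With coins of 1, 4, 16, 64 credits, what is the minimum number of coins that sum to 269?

8

269 = 4×64 + 3×4 + 1×1
Total coins = 4 + 3 + 1 = 8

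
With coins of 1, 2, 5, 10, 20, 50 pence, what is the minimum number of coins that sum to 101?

101 − 2×50→1 − 1×1→0
Total coins = 2 + 1 = 3

3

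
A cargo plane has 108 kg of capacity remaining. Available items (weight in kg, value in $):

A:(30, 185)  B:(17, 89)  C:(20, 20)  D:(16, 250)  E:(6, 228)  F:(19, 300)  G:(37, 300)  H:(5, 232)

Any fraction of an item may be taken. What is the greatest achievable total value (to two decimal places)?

1464.17

Order: H (232/5=46.40) > E (228/6=38.00) > F (300/19=15.79) > D (250/16=15.62) > G (300/37=8.11) > A (185/30=6.17) > B (89/17=5.24) > C (20/20=1.00)
Fill: take H (5 @ 232) → take E (6 @ 228) → take F (19 @ 300) → take D (16 @ 250) → take G (37 @ 300) → take 25/30 of A → 154.17; 108/108 used.
Total value = 1464.17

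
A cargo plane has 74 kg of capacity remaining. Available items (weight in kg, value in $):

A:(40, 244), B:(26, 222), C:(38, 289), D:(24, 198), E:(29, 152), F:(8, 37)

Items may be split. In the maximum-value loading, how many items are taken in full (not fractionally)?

2

Sort by value per unit weight and fill in that order.
Ratios (sorted): B 8.54, D 8.25, C 7.61, A 6.10, E 5.24, F 4.62
take B (26 @ 222); take D (24 @ 198); take 24/38 of C → 182.53. Capacity used 74/74.
2 item(s) taken whole; one partial (take 24/38 of C).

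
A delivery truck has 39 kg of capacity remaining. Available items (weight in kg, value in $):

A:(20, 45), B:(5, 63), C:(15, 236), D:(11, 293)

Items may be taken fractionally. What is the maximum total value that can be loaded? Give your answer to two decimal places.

Greedy by value/weight ratio, highest first.
Order: D (293/11=26.64) > C (236/15=15.73) > B (63/5=12.60) > A (45/20=2.25)
Fill: take D (11 @ 293) → take C (15 @ 236) → take B (5 @ 63) → take 8/20 of A → 18.00; 39/39 used.
Total value = 610.00

610.00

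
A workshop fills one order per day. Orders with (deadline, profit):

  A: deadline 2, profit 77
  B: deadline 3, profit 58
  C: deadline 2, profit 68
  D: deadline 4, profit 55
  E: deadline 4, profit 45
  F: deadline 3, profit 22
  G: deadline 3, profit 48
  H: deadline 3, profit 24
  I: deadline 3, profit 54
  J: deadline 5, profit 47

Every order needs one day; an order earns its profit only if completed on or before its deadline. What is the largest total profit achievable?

305

Sort by profit descending; place each in the latest free slot ≤ its deadline.
Profit order: A=77 C=68 B=58 D=55 I=54 G=48 J=47 E=45 H=24 F=22
Assign: A→slot 2, C→slot 1, B→slot 3, D→slot 4, I skipped, G skipped, J→slot 5, E skipped, H skipped, F skipped.
Slots: [1:C] [2:A] [3:B] [4:D] [5:J]
Profit = 68 + 77 + 58 + 55 + 47 = 305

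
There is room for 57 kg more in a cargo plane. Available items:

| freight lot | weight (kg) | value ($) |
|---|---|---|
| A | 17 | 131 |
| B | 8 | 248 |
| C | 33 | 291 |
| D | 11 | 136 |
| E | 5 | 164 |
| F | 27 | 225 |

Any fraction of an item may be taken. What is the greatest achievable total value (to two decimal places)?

839.00

Order: E (164/5=32.80) > B (248/8=31.00) > D (136/11=12.36) > C (291/33=8.82) > F (225/27=8.33) > A (131/17=7.71)
Fill: take E (5 @ 164) → take B (8 @ 248) → take D (11 @ 136) → take C (33 @ 291); 57/57 used.
Total value = 839.00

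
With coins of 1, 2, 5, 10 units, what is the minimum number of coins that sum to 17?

17 − 1×10→7 − 1×5→2 − 1×2→0
Total coins = 1 + 1 + 1 = 3

3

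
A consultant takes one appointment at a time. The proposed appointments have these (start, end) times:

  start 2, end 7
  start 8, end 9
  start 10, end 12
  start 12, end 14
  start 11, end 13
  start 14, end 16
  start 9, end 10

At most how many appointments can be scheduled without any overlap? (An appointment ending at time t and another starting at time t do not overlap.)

Order by finish time; keep every interval that doesn't clash with the previous kept one.
Sorted by end: (2,7)  (8,9)  (9,10)  (10,12)  (11,13)  (12,14)  (14,16)
take (2,7); take (8,9); take (9,10); take (10,12); take (12,14); take (14,16).
Selected 6 appointments.

6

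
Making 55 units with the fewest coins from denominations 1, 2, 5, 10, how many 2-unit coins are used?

0

Greedy: take as many of the largest coin as possible, then repeat with the remainder.
55 − 5×10→5 − 1×5→0
Count of 2: 0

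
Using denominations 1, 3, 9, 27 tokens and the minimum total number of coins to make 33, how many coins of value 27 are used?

1

33 − 1×27→6 − 2×3→0
Count of 27: 1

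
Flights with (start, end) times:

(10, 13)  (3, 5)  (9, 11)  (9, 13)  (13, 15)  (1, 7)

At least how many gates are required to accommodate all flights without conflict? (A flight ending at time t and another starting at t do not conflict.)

3

Count concurrent intervals with a sweep; the peak is the room count.
Events (time:±→running): 1:+→1 3:+→2 5:-→1 7:-→0 9:+→1 9:+→2 10:+→3 … peak 3.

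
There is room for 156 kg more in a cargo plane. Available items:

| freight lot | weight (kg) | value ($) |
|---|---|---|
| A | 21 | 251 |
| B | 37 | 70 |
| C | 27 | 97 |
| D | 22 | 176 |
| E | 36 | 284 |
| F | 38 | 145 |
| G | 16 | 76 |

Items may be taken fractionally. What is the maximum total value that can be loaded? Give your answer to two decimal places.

1014.63

Greedy by value/weight ratio, highest first.
Order: A (251/21=11.95) > D (176/22=8.00) > E (284/36=7.89) > G (76/16=4.75) > F (145/38=3.82) > C (97/27=3.59) > B (70/37=1.89)
Fill: take A (21 @ 251) → take D (22 @ 176) → take E (36 @ 284) → take G (16 @ 76) → take F (38 @ 145) → take 23/27 of C → 82.63; 156/156 used.
Total value = 1014.63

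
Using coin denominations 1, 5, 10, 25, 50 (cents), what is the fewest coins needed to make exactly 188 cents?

Greedy: take as many of the largest coin as possible, then repeat with the remainder.
188 − 3×50→38 − 1×25→13 − 1×10→3 − 3×1→0
Total coins = 3 + 1 + 1 + 3 = 8

8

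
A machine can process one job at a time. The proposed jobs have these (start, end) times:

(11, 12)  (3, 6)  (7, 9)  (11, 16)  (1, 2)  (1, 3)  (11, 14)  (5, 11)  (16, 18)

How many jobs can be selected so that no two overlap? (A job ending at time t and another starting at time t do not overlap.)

5

Sorted by end: (1,2)  (1,3)  (3,6)  (7,9)  (5,11)  (11,12)  (11,14)  (11,16)  (16,18)
take (1,2); skip (1,3); take (3,6); take (7,9); take (11,12); skip (11,14); take (16,18).
Selected 5 jobs.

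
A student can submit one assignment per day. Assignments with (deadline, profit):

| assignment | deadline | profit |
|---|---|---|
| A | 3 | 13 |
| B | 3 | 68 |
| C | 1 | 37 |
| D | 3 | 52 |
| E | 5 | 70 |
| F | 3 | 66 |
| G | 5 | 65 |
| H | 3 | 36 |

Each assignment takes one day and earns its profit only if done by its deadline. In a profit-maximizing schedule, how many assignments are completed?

5

Take jobs in profit order; each goes to the latest open slot no later than its deadline.
By profit: E(d5,70), B(d3,68), F(d3,66), G(d5,65), D(d3,52), C(d1,37), H(d3,36), A(d3,13)
E→slot 5; B→slot 3; F→slot 2; G→slot 4; D→slot 1; C skipped; H skipped; A skipped.
5 of 8 scheduled.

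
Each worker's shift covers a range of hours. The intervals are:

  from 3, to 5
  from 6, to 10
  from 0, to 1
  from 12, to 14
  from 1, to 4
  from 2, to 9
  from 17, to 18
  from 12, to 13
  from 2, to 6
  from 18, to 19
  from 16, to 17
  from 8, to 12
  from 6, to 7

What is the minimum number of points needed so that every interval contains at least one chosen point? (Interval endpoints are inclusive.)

Sorted: [0,1] [1,4] [3,5] [2,6] [6,7] [2,9] [6,10] [8,12] [12,13] [12,14] [16,17] [17,18] [18,19]
{[0,1],[1,4]} hit by 1; {[3,5],[2,6]} hit by 5; {[6,7],[2,9],[6,10]} hit by 7; {[8,12],[12,13],[12,14]} hit by 12; {[16,17],[17,18]} hit by 17; {[18,19]} hit by 19.
Points: 1, 5, 7, 12, 17, 19 (6 total).

6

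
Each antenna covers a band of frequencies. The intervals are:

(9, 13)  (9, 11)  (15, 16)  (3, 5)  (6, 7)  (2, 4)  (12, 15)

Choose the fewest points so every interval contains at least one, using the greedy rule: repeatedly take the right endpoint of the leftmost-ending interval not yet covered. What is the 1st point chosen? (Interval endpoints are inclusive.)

Sorted: [2,4] [3,5] [6,7] [9,11] [9,13] [12,15] [15,16]
{[2,4],[3,5]} hit by 4; {[6,7]} hit by 7; {[9,11],[9,13]} hit by 11; {[12,15],[15,16]} hit by 15.
Points: 4, 7, 11, 15 (4 total).

4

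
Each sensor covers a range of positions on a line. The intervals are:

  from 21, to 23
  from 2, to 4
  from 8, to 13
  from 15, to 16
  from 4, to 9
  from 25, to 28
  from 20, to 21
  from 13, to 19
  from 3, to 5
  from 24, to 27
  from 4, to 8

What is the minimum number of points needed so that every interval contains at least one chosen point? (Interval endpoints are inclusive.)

5

Process intervals by earliest right end; each time one isn't hit yet, stab at its right endpoint.
By right end: [2,4]  [3,5]  [4,8]  [4,9]  [8,13]  [15,16]  [13,19]  [20,21]  [21,23]  [24,27]  [25,28]
[2,4] uncovered → point at 4; [8,13] uncovered → point at 13; [15,16] uncovered → point at 16; [20,21] uncovered → point at 21; [24,27] uncovered → point at 27.
Points: 4, 13, 16, 21, 27 (5 total).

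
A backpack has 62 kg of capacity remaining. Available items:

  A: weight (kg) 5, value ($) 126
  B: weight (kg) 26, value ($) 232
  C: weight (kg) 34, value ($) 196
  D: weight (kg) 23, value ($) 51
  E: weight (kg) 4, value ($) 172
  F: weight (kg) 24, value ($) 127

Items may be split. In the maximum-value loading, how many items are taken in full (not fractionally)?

3

Greedy by value/weight ratio, highest first.
Order: E (172/4=43.00) > A (126/5=25.20) > B (232/26=8.92) > C (196/34=5.76) > F (127/24=5.29) > D (51/23=2.22)
Fill: take E (4 @ 172) → take A (5 @ 126) → take B (26 @ 232) → take 27/34 of C → 155.65; 62/62 used.
3 item(s) taken whole; one partial (take 27/34 of C).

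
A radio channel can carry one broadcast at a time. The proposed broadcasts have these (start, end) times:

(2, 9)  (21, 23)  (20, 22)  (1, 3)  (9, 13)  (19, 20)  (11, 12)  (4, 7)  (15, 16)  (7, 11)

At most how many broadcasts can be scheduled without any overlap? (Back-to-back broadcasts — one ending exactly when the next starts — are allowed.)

Order by finish time; keep every interval that doesn't clash with the previous kept one.
By end time: (1,3), (4,7), (2,9), (7,11), (11,12), (9,13), (15,16), (19,20), (20,22), (21,23).
Pick (1,3); next start ≥ 3 → (4,7); next start ≥ 7 → (7,11); next start ≥ 11 → (11,12); next start ≥ 12 → (15,16); next start ≥ 16 → (19,20); next start ≥ 20 → (20,22).
Selected 7 broadcasts.

7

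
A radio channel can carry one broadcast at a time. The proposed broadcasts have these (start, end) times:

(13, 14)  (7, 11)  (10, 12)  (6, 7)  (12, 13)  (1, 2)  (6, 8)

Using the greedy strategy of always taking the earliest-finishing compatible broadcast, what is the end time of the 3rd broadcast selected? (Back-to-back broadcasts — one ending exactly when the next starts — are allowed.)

Order by finish time; keep every interval that doesn't clash with the previous kept one.
By end time: (1,2), (6,7), (6,8), (7,11), (10,12), (12,13), (13,14).
Pick (1,2); next start ≥ 2 → (6,7); next start ≥ 7 → (7,11); next start ≥ 11 → (12,13); next start ≥ 13 → (13,14).
Selected: (1,2) (6,7) (7,11) (12,13) (13,14)

11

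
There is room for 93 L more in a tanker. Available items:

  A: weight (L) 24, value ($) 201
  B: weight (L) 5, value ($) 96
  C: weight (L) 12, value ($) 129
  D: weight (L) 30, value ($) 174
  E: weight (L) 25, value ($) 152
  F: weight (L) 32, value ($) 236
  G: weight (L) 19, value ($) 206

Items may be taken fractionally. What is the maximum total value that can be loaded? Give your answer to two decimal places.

874.08

Sort by value per unit weight and fill in that order.
Order: B (96/5=19.20) > G (206/19=10.84) > C (129/12=10.75) > A (201/24=8.38) > F (236/32=7.38) > E (152/25=6.08) > D (174/30=5.80)
Fill: take B (5 @ 96) → take G (19 @ 206) → take C (12 @ 129) → take A (24 @ 201) → take F (32 @ 236) → take 1/25 of E → 6.08; 93/93 used.
Total value = 874.08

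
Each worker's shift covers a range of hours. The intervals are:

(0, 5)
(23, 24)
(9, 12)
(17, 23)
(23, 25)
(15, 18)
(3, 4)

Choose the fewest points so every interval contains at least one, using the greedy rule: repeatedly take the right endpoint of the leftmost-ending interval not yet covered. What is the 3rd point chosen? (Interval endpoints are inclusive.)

Process intervals by earliest right end; each time one isn't hit yet, stab at its right endpoint.
Sorted: [3,4] [0,5] [9,12] [15,18] [17,23] [23,24] [23,25]
{[3,4],[0,5]} hit by 4; {[9,12]} hit by 12; {[15,18],[17,23]} hit by 18; {[23,24],[23,25]} hit by 24.
Points: 4, 12, 18, 24 (4 total).

18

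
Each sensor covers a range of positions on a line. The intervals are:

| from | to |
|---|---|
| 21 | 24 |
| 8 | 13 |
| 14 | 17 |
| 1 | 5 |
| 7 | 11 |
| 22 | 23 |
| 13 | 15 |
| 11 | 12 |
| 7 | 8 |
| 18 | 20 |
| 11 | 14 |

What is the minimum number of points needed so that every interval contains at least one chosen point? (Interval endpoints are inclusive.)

Sort by right endpoint; whenever an interval is uncovered, place a point at its right end.
Sorted: [1,5] [7,8] [7,11] [11,12] [8,13] [11,14] [13,15] [14,17] [18,20] [22,23] [21,24]
{[1,5]} hit by 5; {[7,8],[7,11]} hit by 8; {[11,12],[8,13],[11,14]} hit by 12; {[13,15],[14,17]} hit by 15; {[18,20]} hit by 20; {[22,23],[21,24]} hit by 23.
Points: 5, 8, 12, 15, 20, 23 (6 total).

6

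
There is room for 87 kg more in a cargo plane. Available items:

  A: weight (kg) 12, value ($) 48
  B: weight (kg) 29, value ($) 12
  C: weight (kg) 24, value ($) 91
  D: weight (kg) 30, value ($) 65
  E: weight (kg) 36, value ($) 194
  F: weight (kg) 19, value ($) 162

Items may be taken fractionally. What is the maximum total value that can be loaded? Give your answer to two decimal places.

Greedy by value/weight ratio, highest first.
Order: F (162/19=8.53) > E (194/36=5.39) > A (48/12=4.00) > C (91/24=3.79) > D (65/30=2.17) > B (12/29=0.41)
Fill: take F (19 @ 162) → take E (36 @ 194) → take A (12 @ 48) → take 20/24 of C → 75.83; 87/87 used.
Total value = 479.83

479.83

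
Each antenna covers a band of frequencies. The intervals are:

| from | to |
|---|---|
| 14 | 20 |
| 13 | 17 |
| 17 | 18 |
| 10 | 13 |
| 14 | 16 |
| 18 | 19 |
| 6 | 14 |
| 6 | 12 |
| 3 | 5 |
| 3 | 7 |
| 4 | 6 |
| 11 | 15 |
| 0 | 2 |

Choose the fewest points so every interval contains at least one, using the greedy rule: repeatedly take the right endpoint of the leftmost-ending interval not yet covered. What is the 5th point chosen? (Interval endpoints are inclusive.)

18

Sort by right endpoint; whenever an interval is uncovered, place a point at its right end.
By right end: [0,2]  [3,5]  [4,6]  [3,7]  [6,12]  [10,13]  [6,14]  [11,15]  [14,16]  [13,17]  [17,18]  [18,19]  [14,20]
[0,2] uncovered → point at 2; [3,5] uncovered → point at 5; [6,12] uncovered → point at 12; [14,16] uncovered → point at 16; [17,18] uncovered → point at 18.
Points: 2, 5, 12, 16, 18 (5 total).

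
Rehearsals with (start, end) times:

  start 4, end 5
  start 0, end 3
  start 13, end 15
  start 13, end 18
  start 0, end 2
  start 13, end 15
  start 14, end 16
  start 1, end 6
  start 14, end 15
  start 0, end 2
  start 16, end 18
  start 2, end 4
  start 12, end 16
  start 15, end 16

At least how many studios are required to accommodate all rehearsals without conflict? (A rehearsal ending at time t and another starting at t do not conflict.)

The answer is the maximum number of intervals overlapping at any instant.
starts: [0, 0, 0, 1, 2, 4, 12, 13, 13, 13, 14, 14, 15, 16]
ends:   [2, 2, 3, 4, 5, 6, 15, 15, 15, 16, 16, 16, 18, 18]
s0→1 s0→2 s0→3 s1→4 e2→3 e2→2 s2→3 e3→2 e4→1 s4→2 e5→1 e6→0 s12→1 s13→2 s13→3 s13→4 s14→5 s14→6  — peak 6.

6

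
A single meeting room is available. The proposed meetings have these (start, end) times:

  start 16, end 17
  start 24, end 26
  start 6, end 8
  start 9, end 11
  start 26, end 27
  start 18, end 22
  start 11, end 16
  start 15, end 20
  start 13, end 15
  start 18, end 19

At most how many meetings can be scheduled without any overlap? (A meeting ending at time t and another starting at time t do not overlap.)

Greedy by earliest finish: after sorting by end time, pick each interval compatible with the last pick.
Sorted by end: (6,8)  (9,11)  (13,15)  (11,16)  (16,17)  (18,19)  (15,20)  (18,22)  (24,26)  (26,27)
take (6,8); take (9,11); take (13,15); take (16,17); take (18,19); skip (15,20); take (24,26); take (26,27).
Selected 7 meetings.

7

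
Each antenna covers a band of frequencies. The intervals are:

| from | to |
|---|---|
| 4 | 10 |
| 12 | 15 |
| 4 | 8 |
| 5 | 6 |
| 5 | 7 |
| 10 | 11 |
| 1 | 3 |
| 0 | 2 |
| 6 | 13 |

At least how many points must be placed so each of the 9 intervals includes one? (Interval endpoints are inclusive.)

4

Process intervals by earliest right end; each time one isn't hit yet, stab at its right endpoint.
By right end: [0,2]  [1,3]  [5,6]  [5,7]  [4,8]  [4,10]  [10,11]  [6,13]  [12,15]
[0,2] uncovered → point at 2; [5,6] uncovered → point at 6; [10,11] uncovered → point at 11; [12,15] uncovered → point at 15.
Points: 2, 6, 11, 15 (4 total).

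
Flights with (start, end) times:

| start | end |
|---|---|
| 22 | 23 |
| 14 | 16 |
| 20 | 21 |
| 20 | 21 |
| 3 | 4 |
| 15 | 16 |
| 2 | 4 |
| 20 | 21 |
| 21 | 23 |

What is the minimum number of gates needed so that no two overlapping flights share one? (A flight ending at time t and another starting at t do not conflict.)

Events (time:±→running): 2:+→1 3:+→2 4:-→1 4:-→0 14:+→1 15:+→2 16:-→1 16:-→0 20:+→1 20:+→2 20:+→3 … peak 3.

3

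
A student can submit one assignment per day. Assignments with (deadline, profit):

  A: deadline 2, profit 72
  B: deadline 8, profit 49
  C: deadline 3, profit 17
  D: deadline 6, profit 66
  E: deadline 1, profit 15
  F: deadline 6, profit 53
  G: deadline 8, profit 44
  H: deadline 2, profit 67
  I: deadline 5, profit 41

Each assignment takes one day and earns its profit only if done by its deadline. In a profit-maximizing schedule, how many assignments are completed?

8

Sort by profit descending; place each in the latest free slot ≤ its deadline.
Profit order: A=72 H=67 D=66 F=53 B=49 G=44 I=41 C=17 E=15
Assign: A→slot 2, H→slot 1, D→slot 6, F→slot 5, B→slot 8, G→slot 7, I→slot 4, C→slot 3, E skipped.
Slots: [1:H] [2:A] [3:C] [4:I] [5:F] [6:D] [7:G] [8:B]
8 of 9 scheduled.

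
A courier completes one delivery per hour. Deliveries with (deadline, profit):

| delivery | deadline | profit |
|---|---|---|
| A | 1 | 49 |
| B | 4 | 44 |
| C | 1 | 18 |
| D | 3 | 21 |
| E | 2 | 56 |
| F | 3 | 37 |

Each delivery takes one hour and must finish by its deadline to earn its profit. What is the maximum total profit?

By profit: E(d2,56), A(d1,49), B(d4,44), F(d3,37), D(d3,21), C(d1,18)
E→slot 2; A→slot 1; B→slot 4; F→slot 3; D skipped; C skipped.
Profit = 49 + 56 + 37 + 44 = 186

186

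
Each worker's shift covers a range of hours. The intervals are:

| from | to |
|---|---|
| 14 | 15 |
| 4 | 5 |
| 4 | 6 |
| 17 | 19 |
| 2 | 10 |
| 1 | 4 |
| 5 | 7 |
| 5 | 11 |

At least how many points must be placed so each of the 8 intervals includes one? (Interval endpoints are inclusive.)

Sort by right endpoint; whenever an interval is uncovered, place a point at its right end.
Sorted: [1,4] [4,5] [4,6] [5,7] [2,10] [5,11] [14,15] [17,19]
{[1,4],[4,5],[4,6]} hit by 4; {[5,7],[2,10],[5,11]} hit by 7; {[14,15]} hit by 15; {[17,19]} hit by 19.
Points: 4, 7, 15, 19 (4 total).

4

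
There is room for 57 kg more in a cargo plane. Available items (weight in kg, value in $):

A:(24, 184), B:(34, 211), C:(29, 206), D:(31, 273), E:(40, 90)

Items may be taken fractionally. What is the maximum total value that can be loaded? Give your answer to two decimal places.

Sort by value per unit weight and fill in that order.
Ratios (sorted): D 8.81, A 7.67, C 7.10, B 6.21, E 2.25
take D (31 @ 273); take A (24 @ 184); take 2/29 of C → 14.21. Capacity used 57/57.
Total value = 471.21

471.21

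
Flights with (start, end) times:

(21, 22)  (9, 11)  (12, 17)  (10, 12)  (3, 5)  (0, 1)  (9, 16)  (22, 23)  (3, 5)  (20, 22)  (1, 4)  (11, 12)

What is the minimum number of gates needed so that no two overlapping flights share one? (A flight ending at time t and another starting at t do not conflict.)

Events (time:±→running): 0:+→1 1:-→0 1:+→1 3:+→2 3:+→3 … peak 3.

3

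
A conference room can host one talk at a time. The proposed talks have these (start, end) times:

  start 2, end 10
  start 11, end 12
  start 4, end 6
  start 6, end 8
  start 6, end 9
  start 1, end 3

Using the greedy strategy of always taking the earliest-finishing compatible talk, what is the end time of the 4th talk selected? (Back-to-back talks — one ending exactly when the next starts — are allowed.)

Sorted by end: (1,3)  (4,6)  (6,8)  (6,9)  (2,10)  (11,12)
take (1,3); take (4,6); take (6,8); skip (6,9); skip (2,10); take (11,12).
Selected: (1,3) (4,6) (6,8) (11,12)

12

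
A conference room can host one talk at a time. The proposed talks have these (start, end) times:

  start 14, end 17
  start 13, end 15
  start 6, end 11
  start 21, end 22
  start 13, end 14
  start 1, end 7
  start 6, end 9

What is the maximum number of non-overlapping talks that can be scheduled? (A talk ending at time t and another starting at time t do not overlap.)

Order by finish time; keep every interval that doesn't clash with the previous kept one.
By end time: (1,7), (6,9), (6,11), (13,14), (13,15), (14,17), (21,22).
Pick (1,7); next start ≥ 7 → (13,14); next start ≥ 14 → (14,17); next start ≥ 17 → (21,22).
Selected 4 talks.

4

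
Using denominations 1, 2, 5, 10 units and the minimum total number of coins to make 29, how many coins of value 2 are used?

Use the largest denomination that fits, subtract, and repeat.
29 = 2×10 + 1×5 + 2×2
Count of 2: 2

2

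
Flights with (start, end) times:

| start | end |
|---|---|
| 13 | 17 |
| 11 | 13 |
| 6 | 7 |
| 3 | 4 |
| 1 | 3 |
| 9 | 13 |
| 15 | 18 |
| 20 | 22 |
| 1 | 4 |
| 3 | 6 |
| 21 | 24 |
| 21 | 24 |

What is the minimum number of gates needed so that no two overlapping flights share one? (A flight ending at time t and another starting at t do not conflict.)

The answer is the maximum number of intervals overlapping at any instant.
starts: [1, 1, 3, 3, 6, 9, 11, 13, 15, 20, 21, 21]
ends:   [3, 4, 4, 6, 7, 13, 13, 17, 18, 22, 24, 24]
s1→1 s1→2 e3→1 s3→2 s3→3  — peak 3.

3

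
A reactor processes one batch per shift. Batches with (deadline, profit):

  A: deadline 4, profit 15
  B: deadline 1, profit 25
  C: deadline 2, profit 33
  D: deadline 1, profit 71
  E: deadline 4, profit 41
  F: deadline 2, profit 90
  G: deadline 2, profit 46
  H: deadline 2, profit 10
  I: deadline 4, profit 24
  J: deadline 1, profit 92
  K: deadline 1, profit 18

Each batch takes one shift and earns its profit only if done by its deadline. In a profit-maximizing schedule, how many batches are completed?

Take jobs in profit order; each goes to the latest open slot no later than its deadline.
Profit order: J=92 F=90 D=71 G=46 E=41 C=33 B=25 I=24 K=18 A=15 H=10
Assign: J→slot 1, F→slot 2, D skipped, G skipped, E→slot 4, C skipped, B skipped, I→slot 3, K skipped, A skipped, H skipped.
Slots: [1:J] [2:F] [3:I] [4:E]
4 of 11 scheduled.

4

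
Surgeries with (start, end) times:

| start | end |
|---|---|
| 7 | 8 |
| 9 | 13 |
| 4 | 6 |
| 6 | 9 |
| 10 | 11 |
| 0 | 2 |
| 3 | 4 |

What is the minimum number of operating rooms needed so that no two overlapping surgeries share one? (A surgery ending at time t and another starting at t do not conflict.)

2

Events (time:±→running): 0:+→1 2:-→0 3:+→1 4:-→0 4:+→1 6:-→0 6:+→1 7:+→2 … peak 2.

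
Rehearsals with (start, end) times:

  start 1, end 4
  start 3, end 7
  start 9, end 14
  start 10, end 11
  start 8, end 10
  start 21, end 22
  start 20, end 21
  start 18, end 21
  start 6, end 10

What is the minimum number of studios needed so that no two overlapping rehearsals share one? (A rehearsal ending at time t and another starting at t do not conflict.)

3

The answer is the maximum number of intervals overlapping at any instant.
Events (time:±→running): 1:+→1 3:+→2 4:-→1 6:+→2 7:-→1 8:+→2 9:+→3 … peak 3.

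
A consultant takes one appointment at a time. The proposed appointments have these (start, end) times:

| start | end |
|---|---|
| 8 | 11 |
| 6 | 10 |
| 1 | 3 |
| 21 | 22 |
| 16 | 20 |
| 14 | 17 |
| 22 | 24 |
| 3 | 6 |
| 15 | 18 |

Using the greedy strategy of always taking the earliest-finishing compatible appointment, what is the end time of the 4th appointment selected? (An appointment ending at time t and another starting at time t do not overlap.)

17

Sort by end time and greedily take each interval whose start is ≥ the last chosen end.
By end time: (1,3), (3,6), (6,10), (8,11), (14,17), (15,18), (16,20), (21,22), (22,24).
Pick (1,3); next start ≥ 3 → (3,6); next start ≥ 6 → (6,10); next start ≥ 10 → (14,17); next start ≥ 17 → (21,22); next start ≥ 22 → (22,24).
Selected: (1,3) (3,6) (6,10) (14,17) (21,22) (22,24)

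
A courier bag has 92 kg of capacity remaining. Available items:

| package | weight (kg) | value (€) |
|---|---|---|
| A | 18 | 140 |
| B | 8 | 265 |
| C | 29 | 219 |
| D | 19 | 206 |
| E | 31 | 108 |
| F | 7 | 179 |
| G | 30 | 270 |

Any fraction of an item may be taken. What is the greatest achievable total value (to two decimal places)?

1135.52

Ratios (sorted): B 33.12, F 25.57, D 10.84, G 9.00, A 7.78, C 7.55, E 3.48
take B (8 @ 265); take F (7 @ 179); take D (19 @ 206); take G (30 @ 270); take A (18 @ 140); take 10/29 of C → 75.52. Capacity used 92/92.
Total value = 1135.52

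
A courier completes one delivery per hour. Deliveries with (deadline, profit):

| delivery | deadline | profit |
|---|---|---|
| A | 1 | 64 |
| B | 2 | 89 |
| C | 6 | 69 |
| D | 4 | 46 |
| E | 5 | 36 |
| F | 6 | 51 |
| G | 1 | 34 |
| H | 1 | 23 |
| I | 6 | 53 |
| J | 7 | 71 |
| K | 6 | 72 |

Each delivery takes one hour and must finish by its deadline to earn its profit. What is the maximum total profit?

469

By profit: B(d2,89), K(d6,72), J(d7,71), C(d6,69), A(d1,64), I(d6,53), F(d6,51), D(d4,46), E(d5,36), G(d1,34), H(d1,23)
B→slot 2; K→slot 6; J→slot 7; C→slot 5; A→slot 1; I→slot 4; F→slot 3; D skipped; E skipped; G skipped; H skipped.
Profit = 64 + 89 + 51 + 53 + 69 + 72 + 71 = 469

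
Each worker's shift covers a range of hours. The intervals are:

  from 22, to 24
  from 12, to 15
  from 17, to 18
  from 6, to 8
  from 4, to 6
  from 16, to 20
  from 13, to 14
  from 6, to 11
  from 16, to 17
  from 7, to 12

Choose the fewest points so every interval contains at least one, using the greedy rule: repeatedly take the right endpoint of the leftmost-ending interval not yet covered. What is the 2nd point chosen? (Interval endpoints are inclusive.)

Process intervals by earliest right end; each time one isn't hit yet, stab at its right endpoint.
By right end: [4,6]  [6,8]  [6,11]  [7,12]  [13,14]  [12,15]  [16,17]  [17,18]  [16,20]  [22,24]
[4,6] uncovered → point at 6; [7,12] uncovered → point at 12; [13,14] uncovered → point at 14; [16,17] uncovered → point at 17; [22,24] uncovered → point at 24.
Points: 6, 12, 14, 17, 24 (5 total).

12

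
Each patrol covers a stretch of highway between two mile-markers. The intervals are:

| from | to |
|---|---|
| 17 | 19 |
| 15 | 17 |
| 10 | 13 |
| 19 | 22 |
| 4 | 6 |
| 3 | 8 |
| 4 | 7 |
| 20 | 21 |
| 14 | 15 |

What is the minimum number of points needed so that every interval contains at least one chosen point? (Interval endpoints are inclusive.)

Process intervals by earliest right end; each time one isn't hit yet, stab at its right endpoint.
By right end: [4,6]  [4,7]  [3,8]  [10,13]  [14,15]  [15,17]  [17,19]  [20,21]  [19,22]
[4,6] uncovered → point at 6; [10,13] uncovered → point at 13; [14,15] uncovered → point at 15; [17,19] uncovered → point at 19; [20,21] uncovered → point at 21.
Points: 6, 13, 15, 19, 21 (5 total).

5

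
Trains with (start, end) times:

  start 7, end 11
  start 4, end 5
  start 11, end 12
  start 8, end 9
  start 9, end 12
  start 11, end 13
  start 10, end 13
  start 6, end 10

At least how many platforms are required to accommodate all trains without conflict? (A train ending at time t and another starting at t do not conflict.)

4

starts: [4, 6, 7, 8, 9, 10, 11, 11]
ends:   [5, 9, 10, 11, 12, 12, 13, 13]
s4→1 e5→0 s6→1 s7→2 s8→3 e9→2 s9→3 e10→2 s10→3 e11→2 s11→3 s11→4  — peak 4.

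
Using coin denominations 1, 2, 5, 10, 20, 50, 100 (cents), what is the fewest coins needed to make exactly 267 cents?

267 − 2×100→67 − 1×50→17 − 1×10→7 − 1×5→2 − 1×2→0
Total coins = 2 + 1 + 1 + 1 + 1 = 6

6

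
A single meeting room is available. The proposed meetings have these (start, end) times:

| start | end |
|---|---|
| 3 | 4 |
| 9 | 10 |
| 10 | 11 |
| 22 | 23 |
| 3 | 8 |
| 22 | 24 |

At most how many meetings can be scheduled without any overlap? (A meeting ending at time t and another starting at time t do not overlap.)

By end time: (3,4), (3,8), (9,10), (10,11), (22,23), (22,24).
Pick (3,4); next start ≥ 4 → (9,10); next start ≥ 10 → (10,11); next start ≥ 11 → (22,23).
Selected 4 meetings.

4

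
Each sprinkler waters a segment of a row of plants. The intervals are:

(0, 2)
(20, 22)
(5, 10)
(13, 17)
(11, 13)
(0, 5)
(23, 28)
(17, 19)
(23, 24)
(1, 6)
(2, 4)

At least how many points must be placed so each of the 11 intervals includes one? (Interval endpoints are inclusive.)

6

Process intervals by earliest right end; each time one isn't hit yet, stab at its right endpoint.
By right end: [0,2]  [2,4]  [0,5]  [1,6]  [5,10]  [11,13]  [13,17]  [17,19]  [20,22]  [23,24]  [23,28]
[0,2] uncovered → point at 2; [5,10] uncovered → point at 10; [11,13] uncovered → point at 13; [17,19] uncovered → point at 19; [20,22] uncovered → point at 22; [23,24] uncovered → point at 24.
Points: 2, 10, 13, 19, 22, 24 (6 total).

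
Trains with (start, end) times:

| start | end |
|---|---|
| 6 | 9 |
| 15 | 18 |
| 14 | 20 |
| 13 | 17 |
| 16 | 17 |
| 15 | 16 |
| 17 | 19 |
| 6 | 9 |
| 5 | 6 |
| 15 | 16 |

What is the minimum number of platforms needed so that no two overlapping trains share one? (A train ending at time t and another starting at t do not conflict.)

5

The answer is the maximum number of intervals overlapping at any instant.
Events (time:±→running): 5:+→1 6:-→0 6:+→1 6:+→2 9:-→1 9:-→0 13:+→1 14:+→2 15:+→3 15:+→4 15:+→5 … peak 5.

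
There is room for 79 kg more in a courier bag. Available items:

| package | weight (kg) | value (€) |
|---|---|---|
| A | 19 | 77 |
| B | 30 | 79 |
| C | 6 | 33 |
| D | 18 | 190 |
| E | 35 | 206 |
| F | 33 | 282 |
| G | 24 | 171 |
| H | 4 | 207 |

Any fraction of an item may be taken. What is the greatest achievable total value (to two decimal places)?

850.00

Greedy by value/weight ratio, highest first.
Ratios (sorted): H 51.75, D 10.56, F 8.55, G 7.12, E 5.89, C 5.50, A 4.05, B 2.63
take H (4 @ 207); take D (18 @ 190); take F (33 @ 282); take G (24 @ 171). Capacity used 79/79.
Total value = 850.00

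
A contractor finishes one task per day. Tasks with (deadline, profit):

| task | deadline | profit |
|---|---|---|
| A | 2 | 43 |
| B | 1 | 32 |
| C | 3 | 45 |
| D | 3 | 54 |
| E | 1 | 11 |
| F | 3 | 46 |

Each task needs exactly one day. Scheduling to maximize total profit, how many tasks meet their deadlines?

3

Sort by profit descending; place each in the latest free slot ≤ its deadline.
By profit: D(d3,54), F(d3,46), C(d3,45), A(d2,43), B(d1,32), E(d1,11)
D→slot 3; F→slot 2; C→slot 1; A skipped; B skipped; E skipped.
3 of 6 scheduled.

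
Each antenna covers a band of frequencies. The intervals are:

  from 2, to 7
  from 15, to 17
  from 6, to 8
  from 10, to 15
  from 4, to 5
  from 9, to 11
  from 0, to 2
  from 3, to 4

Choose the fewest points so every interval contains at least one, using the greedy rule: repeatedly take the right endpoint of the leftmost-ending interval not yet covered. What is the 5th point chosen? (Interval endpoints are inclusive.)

By right end: [0,2]  [3,4]  [4,5]  [2,7]  [6,8]  [9,11]  [10,15]  [15,17]
[0,2] uncovered → point at 2; [3,4] uncovered → point at 4; [6,8] uncovered → point at 8; [9,11] uncovered → point at 11; [15,17] uncovered → point at 17.
Points: 2, 4, 8, 11, 17 (5 total).

17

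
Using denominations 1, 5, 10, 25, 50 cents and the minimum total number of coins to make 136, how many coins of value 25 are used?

Greedy: take as many of the largest coin as possible, then repeat with the remainder.
136 = 2×50 + 1×25 + 1×10 + 1×1
Count of 25: 1

1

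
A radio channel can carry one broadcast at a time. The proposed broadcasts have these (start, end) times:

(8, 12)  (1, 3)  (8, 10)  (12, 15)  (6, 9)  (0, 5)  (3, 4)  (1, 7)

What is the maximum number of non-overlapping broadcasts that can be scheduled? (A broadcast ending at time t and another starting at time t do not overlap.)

Sorted by end: (1,3)  (3,4)  (0,5)  (1,7)  (6,9)  (8,10)  (8,12)  (12,15)
take (1,3); take (3,4); skip (1,7); take (6,9); skip (8,10); skip (8,12); take (12,15).
Selected 4 broadcasts.

4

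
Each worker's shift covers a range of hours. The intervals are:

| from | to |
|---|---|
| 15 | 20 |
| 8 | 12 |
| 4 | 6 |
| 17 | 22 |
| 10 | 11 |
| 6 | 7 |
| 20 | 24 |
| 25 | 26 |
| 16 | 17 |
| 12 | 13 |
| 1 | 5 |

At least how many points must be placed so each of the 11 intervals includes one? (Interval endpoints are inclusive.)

Sort by right endpoint; whenever an interval is uncovered, place a point at its right end.
By right end: [1,5]  [4,6]  [6,7]  [10,11]  [8,12]  [12,13]  [16,17]  [15,20]  [17,22]  [20,24]  [25,26]
[1,5] uncovered → point at 5; [6,7] uncovered → point at 7; [10,11] uncovered → point at 11; [12,13] uncovered → point at 13; [16,17] uncovered → point at 17; [20,24] uncovered → point at 24; [25,26] uncovered → point at 26.
Points: 5, 7, 11, 13, 17, 24, 26 (7 total).

7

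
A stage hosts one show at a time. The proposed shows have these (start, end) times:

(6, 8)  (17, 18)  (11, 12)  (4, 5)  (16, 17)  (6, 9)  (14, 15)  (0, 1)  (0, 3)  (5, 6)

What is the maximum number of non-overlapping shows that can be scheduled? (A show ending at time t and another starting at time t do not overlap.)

8

Sorted by end: (0,1)  (0,3)  (4,5)  (5,6)  (6,8)  (6,9)  (11,12)  (14,15)  (16,17)  (17,18)
take (0,1); take (4,5); take (5,6); take (6,8); take (11,12); take (14,15); take (16,17); take (17,18).
Selected 8 shows.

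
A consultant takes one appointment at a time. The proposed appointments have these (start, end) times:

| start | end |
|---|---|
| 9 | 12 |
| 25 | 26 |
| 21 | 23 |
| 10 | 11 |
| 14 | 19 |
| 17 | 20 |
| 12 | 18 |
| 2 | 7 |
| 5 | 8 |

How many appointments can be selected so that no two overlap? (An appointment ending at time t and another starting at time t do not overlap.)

Greedy by earliest finish: after sorting by end time, pick each interval compatible with the last pick.
Sorted by end: (2,7)  (5,8)  (10,11)  (9,12)  (12,18)  (14,19)  (17,20)  (21,23)  (25,26)
take (2,7); skip (5,8); take (10,11); take (12,18); take (21,23); take (25,26).
Selected 5 appointments.

5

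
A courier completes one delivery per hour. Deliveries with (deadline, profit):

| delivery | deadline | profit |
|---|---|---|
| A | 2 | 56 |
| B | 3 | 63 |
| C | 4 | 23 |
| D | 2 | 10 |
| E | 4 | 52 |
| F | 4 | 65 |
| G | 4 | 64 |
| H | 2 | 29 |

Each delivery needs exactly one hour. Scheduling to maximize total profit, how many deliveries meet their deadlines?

Take jobs in profit order; each goes to the latest open slot no later than its deadline.
By profit: F(d4,65), G(d4,64), B(d3,63), A(d2,56), E(d4,52), H(d2,29), C(d4,23), D(d2,10)
F→slot 4; G→slot 3; B→slot 2; A→slot 1; E skipped; H skipped; C skipped; D skipped.
4 of 8 scheduled.

4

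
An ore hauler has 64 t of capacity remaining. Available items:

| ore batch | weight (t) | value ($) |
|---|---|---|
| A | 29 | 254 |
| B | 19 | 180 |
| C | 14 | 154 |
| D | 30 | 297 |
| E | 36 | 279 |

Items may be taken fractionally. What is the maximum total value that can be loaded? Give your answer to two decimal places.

Greedy by value/weight ratio, highest first.
Order: C (154/14=11.00) > D (297/30=9.90) > B (180/19=9.47) > A (254/29=8.76) > E (279/36=7.75)
Fill: take C (14 @ 154) → take D (30 @ 297) → take B (19 @ 180) → take 1/29 of A → 8.76; 64/64 used.
Total value = 639.76

639.76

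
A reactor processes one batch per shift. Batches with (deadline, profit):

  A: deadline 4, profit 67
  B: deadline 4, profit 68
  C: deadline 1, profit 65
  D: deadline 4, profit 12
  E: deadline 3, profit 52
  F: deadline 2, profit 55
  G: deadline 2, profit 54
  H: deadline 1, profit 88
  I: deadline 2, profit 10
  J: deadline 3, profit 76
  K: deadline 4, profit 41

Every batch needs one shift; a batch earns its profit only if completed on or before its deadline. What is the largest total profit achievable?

Profit order: H=88 J=76 B=68 A=67 C=65 F=55 G=54 E=52 K=41 D=12 I=10
Assign: H→slot 1, J→slot 3, B→slot 4, A→slot 2, C skipped, F skipped, G skipped, E skipped, K skipped, D skipped, I skipped.
Slots: [1:H] [2:A] [3:J] [4:B]
Profit = 88 + 67 + 76 + 68 = 299

299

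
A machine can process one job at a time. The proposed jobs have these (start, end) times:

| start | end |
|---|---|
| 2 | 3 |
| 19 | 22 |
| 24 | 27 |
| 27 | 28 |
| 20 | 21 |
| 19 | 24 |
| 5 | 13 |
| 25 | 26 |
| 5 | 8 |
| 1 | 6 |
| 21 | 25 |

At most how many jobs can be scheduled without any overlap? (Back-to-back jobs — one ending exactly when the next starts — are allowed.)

Order by finish time; keep every interval that doesn't clash with the previous kept one.
Sorted by end: (2,3)  (1,6)  (5,8)  (5,13)  (20,21)  (19,22)  (19,24)  (21,25)  (25,26)  (24,27)  (27,28)
take (2,3); take (5,8); skip (5,13); take (20,21); skip (19,22); take (21,25); take (25,26); take (27,28).
Selected 6 jobs.

6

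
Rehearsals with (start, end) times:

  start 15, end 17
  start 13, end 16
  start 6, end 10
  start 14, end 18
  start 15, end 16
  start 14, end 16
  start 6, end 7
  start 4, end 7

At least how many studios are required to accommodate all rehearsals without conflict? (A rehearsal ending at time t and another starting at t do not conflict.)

Count concurrent intervals with a sweep; the peak is the room count.
Events (time:±→running): 4:+→1 6:+→2 6:+→3 7:-→2 7:-→1 10:-→0 13:+→1 14:+→2 14:+→3 15:+→4 15:+→5 … peak 5.

5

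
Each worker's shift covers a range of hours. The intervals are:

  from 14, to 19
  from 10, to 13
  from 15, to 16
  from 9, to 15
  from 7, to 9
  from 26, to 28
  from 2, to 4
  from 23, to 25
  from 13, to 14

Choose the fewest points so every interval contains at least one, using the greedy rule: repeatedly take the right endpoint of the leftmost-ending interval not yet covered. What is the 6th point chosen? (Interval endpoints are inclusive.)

Sort by right endpoint; whenever an interval is uncovered, place a point at its right end.
By right end: [2,4]  [7,9]  [10,13]  [13,14]  [9,15]  [15,16]  [14,19]  [23,25]  [26,28]
[2,4] uncovered → point at 4; [7,9] uncovered → point at 9; [10,13] uncovered → point at 13; [15,16] uncovered → point at 16; [23,25] uncovered → point at 25; [26,28] uncovered → point at 28.
Points: 4, 9, 13, 16, 25, 28 (6 total).

28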